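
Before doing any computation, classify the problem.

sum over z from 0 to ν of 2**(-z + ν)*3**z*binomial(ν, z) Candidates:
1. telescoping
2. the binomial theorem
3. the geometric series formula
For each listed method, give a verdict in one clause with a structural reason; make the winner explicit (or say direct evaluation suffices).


Method: the binomial theorem — binomial(ν, z) weighting matched powers of 3 and 2 is the expanded form of (3 + 2)^ν — fold it back up.
- telescoping — the terms as presented offer no neighboring cancellation — a telescoping rewrite may exist, but the displayed structure does not hand one over.
- the binomial theorem — yes, a natural case for it.
- the geometric series formula — the term-to-term ratio changes with the index, so the geometric formula cannot close it.


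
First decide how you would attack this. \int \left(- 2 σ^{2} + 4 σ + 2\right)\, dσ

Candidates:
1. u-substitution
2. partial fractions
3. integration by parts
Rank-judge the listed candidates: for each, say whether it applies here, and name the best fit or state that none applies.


Technique: no special technique — every term is a constant multiple of a power of σ; term-wise power-rule integration needs no preliminary transformation.
- u-substitution: no substitution does more than relabel what direct integration already handles.
- partial fractions — the expression is not a ratio of polynomials that decomposes further.
- integration by parts — splitting off a factor buys nothing — the integrand integrates directly without parts.


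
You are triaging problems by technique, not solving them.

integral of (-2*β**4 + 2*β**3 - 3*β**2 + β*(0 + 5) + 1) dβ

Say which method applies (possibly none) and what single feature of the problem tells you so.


Verdict: no special technique — nothing composite, nothing rational, nothing trigonometric — each constant-multiple power of β integrates by the power rule alone.


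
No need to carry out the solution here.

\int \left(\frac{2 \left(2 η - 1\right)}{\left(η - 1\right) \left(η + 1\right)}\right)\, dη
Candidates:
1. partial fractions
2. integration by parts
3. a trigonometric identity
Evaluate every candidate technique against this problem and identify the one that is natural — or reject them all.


Diagnosis: partial fractions — the bottom factors while the top stays lower-degree — split into simple fractions and integrate piece by piece.
- partial fractions — yes, a natural case for it.
- integration by parts: there is no nonconstant-polynomial-times-kernel split with an exp, sine, cosine (degree-1 argument), or logarithm partner.
- a trigonometric identity: with no trigonometric functions present, identity rewriting has no target.


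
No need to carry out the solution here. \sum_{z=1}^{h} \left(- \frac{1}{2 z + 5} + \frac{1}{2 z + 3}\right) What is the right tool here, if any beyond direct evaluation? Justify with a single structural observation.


Verdict: telescoping — consecutive terms evaluate one function at adjacent indices (\frac{1}{2 z + 3} is its current value): one term's tail is the next term's head, so the chain collapses.


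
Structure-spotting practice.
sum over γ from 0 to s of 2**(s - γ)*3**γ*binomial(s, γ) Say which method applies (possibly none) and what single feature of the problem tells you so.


Best approach: the binomial theorem — binomial(s, γ) weighting matched powers of 3 and 2 is the expanded form of (3 + 2)^s — fold it back up.


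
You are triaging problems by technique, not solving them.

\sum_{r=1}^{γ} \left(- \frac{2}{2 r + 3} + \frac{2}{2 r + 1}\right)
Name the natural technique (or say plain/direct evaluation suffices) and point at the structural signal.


Diagnosis: telescoping — the summand is \frac{2}{2 r + 1} minus the same expression shifted by one, so consecutive terms cancel in pairs.


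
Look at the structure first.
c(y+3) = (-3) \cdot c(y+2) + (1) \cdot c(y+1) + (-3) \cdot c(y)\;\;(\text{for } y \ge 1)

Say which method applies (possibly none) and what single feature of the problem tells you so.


Best approach: the characteristic-root method — linear, homogeneous, constant coefficients: solutions of the form r^y exist — find the roots of the characteristic polynomial.


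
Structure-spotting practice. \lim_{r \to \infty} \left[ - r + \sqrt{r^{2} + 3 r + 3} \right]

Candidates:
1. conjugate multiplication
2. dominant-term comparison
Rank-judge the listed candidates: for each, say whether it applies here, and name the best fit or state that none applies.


Technique: conjugate multiplication — \sqrt{r^{2} + 3 r + 3} and r both blow up, but their difference is tame once the conjugate rationalizes it.
- conjugate multiplication — yes, a natural case for it.
- dominant-term comparison — this limit is not decided by comparing polynomial growth at infinity.


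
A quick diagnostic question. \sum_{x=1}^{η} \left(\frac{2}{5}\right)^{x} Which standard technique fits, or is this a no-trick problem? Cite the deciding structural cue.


Method: the geometric series formula — check a ratio of consecutive terms: it is \frac{2}{5}, independent of the index, so the geometric formula closes the sum.


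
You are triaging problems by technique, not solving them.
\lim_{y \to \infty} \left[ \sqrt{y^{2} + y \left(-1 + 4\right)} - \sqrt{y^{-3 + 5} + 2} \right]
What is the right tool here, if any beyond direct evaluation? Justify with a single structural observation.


Verdict: conjugate multiplication — turning the difference into a conjugate-rationalized ratio makes the limit readable.


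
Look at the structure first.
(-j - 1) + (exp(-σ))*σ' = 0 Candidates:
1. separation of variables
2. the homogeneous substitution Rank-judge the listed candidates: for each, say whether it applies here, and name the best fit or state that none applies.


Method: separation of variables — all dependence on the two variables factors apart, the defining separable shape.
- separation of variables — yes, a natural case for it.
- the homogeneous substitution: the slope changes under joint rescaling, failing the degree-zero test.


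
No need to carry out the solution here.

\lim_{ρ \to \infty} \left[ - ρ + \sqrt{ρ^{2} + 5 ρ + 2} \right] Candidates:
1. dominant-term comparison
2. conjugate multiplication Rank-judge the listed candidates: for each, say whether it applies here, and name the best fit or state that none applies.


Technique: conjugate multiplication — \sqrt{ρ^{2} + 5 ρ + 2} and ρ both blow up, but their difference is tame once the conjugate rationalizes it.
- dominant-term comparison — this is not a rational comparison of growth rates at infinity.
- conjugate multiplication: yes — fits the structure here.


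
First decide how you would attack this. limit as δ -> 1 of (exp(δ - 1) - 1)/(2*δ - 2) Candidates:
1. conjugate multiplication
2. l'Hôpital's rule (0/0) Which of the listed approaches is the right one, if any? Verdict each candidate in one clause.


Best approach: l'Hôpital's rule (0/0) — both numerator and denominator vanish at 1: the genuine 0/0 indeterminate that l'Hôpital exists for. Expanding numerator and denominator to first order gives the same value — the rule automates exactly that.
- conjugate multiplication: rationalization has no target — no divergent radical difference appears.
- l'Hôpital's rule (0/0) — applicable, and directly so.


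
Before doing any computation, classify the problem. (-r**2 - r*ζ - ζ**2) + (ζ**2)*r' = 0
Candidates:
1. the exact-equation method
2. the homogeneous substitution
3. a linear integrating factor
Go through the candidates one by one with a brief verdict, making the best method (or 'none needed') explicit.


Best approach: the homogeneous substitution — the slope's numerator and denominator have matching total degree, so it depends only on r/ζ and the ratio substitution collapses it.
- the exact-equation method: the cross partial derivatives disagree, so no single potential exists.
- the homogeneous substitution — applies; the problem has the shape this method handles.
- a linear integrating factor — the unknown enters nonlinearly (through a power, a denominator, or a transcendental function), which the linear integrating-factor recipe cannot absorb as-is — any repair would come from a preliminary substitution, not the factor.


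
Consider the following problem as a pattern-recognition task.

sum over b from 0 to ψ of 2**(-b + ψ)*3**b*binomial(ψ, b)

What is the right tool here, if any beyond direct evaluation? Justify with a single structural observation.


Diagnosis: the binomial theorem — terms weighting binomial(ψ, b) against matched powers of 3 and 2 reassemble into (3 + 2)^ψ by the binomial theorem.


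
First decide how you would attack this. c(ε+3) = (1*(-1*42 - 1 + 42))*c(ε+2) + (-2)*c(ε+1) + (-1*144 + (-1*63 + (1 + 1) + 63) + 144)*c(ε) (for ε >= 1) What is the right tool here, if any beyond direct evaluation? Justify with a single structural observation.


Diagnosis: the characteristic-root method — no index-dependence in the weights and nothing inhomogeneous: classic characteristic-equation setup.


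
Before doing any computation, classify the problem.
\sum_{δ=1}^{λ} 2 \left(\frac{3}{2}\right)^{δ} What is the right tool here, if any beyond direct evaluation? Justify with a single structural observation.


Verdict: the geometric series formula — each term is \frac{3}{2} times the previous one, so the geometric-series formula applies directly.


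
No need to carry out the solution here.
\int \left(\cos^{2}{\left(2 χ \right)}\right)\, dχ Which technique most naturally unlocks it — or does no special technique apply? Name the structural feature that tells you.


Method: a trigonometric identity — the even exponent on \cos^{2}{\left(2 χ \right)} signals one move: rewrite via cos of the doubled angle.


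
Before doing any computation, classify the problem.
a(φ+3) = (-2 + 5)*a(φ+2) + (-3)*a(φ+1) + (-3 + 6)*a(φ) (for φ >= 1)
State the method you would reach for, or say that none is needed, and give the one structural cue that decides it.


Best approach: the characteristic-root method — try a geometric ansatz r^φ: constant coefficients turn the recurrence into one polynomial equation in r.


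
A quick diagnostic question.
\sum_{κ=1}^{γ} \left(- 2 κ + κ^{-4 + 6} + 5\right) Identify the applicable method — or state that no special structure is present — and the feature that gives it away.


Best approach: no special technique — no ratio, no shift structure, no binomial pattern: sum the constant-multiple powers of κ with known formulas.


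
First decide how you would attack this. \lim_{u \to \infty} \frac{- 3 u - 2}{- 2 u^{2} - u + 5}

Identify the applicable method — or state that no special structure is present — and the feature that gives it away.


Best approach: dominant-term comparison — growth-rate triage: the leading powers of u decide the limit, everything else is noise. Viewed as a single quotient this is an ∞/∞ form — an at-infinity application of l'Hôpital's rule would also resolve it; comparing leading growth reads the answer without differentiating.


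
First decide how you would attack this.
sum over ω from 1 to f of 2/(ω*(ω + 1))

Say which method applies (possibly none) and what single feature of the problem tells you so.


Verdict: telescoping — poles of 2/(ω*(ω + 1)) differ by an integer, the telltale of a telescoping partial-fraction sum.


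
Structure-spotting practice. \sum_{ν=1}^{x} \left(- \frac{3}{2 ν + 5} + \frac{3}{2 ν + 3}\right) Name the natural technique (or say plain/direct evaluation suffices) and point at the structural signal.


Method: telescoping — each term adds \frac{3}{2 ν + 3} and subtracts the same expression advanced one index; that subtracted piece cancels against the next term's added copy — only the boundary terms survive.


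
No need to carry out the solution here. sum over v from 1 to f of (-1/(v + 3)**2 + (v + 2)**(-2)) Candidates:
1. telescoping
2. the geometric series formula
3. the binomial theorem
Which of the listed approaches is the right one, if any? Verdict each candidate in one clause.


Verdict: telescoping — difference-of-shifts structure (each term adds (v + 2)**(-2), then subtracts its one-index-advanced value, which the following term adds back) leaves only the first and last pieces standing.
- telescoping: yes — fits the structure here.
- the geometric series formula — consecutive terms are not related by a fixed multiplier.
- the binomial theorem — no binomial coefficients pair with matched powers.


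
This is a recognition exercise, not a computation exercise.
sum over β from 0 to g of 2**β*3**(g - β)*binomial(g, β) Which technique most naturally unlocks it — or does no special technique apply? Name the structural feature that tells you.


Verdict: the binomial theorem — terms weighting binomial(g, β) against matched powers of 2 and 3 reassemble into (2 + 3)^g by the binomial theorem.


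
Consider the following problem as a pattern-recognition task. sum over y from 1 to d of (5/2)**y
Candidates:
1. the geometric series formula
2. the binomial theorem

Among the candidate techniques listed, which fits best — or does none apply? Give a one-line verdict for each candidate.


Best approach: the geometric series formula — each summand is the previous one scaled by 5/2; that constant multiplier is itself the geometric structure.
- the geometric series formula: a fit — the right tool for this form.
- the binomial theorem: the terms lack the binomial-coefficient-weighted complementary-power pattern of an expansion.


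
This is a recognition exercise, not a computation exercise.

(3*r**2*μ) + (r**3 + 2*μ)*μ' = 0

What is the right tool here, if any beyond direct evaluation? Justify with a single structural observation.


Best approach: the exact-equation method — the mixed-partials test passes for 3*r**2*μ and r**3 + 2*μ, so a potential function exists as presented.


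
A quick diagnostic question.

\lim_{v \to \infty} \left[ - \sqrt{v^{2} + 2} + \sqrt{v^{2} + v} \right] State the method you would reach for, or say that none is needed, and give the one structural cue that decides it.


Technique: conjugate multiplication — two divergent pieces with a minus sign between them and a radical in the mix: rationalize \sqrt{v^{2} + v} - \sqrt{v^{2} + 2} before any limit law applies.


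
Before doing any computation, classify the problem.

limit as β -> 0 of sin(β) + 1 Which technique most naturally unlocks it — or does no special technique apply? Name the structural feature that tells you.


Verdict: no special technique — no zero denominators, no indeterminate clash at 0 — substitute and read off the value.


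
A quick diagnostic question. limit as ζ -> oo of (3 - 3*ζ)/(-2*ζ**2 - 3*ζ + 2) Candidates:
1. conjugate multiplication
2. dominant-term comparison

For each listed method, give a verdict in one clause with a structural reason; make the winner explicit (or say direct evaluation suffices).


Method: dominant-term comparison — as ζ grows, only the highest-degree terms matter — compare leading terms and read the limit off.
- conjugate multiplication: no difference of divergent radicals appears, so rationalizing has nothing to cancel.
- dominant-term comparison: applies; the problem has the shape this method handles.


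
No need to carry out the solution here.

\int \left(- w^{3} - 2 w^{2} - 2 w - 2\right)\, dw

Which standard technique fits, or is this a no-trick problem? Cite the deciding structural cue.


Diagnosis: no special technique — scan for structure and find none: constant multiples of powers of w, integrate directly.


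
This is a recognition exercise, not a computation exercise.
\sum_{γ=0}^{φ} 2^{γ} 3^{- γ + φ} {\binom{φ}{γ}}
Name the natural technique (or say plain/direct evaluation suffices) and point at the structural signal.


Technique: the binomial theorem — the binomial coefficients weight matched powers of 2 and 3, which is exactly the expansion of a binomial power.


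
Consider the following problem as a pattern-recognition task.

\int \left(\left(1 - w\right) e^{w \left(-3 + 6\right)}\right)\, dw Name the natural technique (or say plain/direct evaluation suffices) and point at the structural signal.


Verdict: integration by parts — a polynomial factor 1 - w multiplies e^{w \left(-3 + 6\right)}; differentiating 1 - w lowers its degree while e^{w \left(-3 + 6\right)} integrates cleanly, so parts wins.


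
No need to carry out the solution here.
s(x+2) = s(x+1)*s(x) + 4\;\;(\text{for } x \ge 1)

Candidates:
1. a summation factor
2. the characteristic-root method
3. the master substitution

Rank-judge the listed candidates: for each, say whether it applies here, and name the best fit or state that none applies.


Method: no special technique — nonlinear feedback in the recursion rules out every root- or factor-based technique.
- a summation factor — the recursion is nonlinear — outside the first-order linear family a summation factor addresses.
- the characteristic-root method: the recursion is nonlinear in the sequence values, so no linear-modes ansatz applies.
- the master substitution: the recursion steps by a constant offset, so exponential reindexing is pointless.


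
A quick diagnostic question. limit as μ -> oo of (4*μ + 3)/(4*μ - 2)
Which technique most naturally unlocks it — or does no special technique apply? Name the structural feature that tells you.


Diagnosis: dominant-term comparison — divide through by the highest power of μ; every lower-order term dies and the dominant terms decide the limit. As a single quotient, the ∞/∞ shape would yield to repeated differentiation as well — the growth comparison gets there in one look.


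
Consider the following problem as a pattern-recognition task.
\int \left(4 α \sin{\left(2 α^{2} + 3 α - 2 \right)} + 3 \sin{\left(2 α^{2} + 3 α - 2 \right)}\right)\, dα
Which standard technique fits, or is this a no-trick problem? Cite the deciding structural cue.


Verdict: u-substitution — collected, the integrand has one factor that is, up to a constant, the derivative of an inner expression the rest depends on — substitute for that inner expression.


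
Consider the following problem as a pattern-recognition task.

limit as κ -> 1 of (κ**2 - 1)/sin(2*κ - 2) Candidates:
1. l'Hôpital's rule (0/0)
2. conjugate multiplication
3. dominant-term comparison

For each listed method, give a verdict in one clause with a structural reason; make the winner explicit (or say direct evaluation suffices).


Verdict: l'Hôpital's rule (0/0) — plug in 1: top and bottom both hit zero, so differentiate each and retry. One could equally expand both pieces locally and compare leading terms; the rule does that in one stroke.
- l'Hôpital's rule (0/0): a fit — the right tool for this form.
- conjugate multiplication: no difference of divergent radicals appears, so rationalizing has nothing to cancel.
- dominant-term comparison — no dominant power emerges to decide the limit by degree comparison.


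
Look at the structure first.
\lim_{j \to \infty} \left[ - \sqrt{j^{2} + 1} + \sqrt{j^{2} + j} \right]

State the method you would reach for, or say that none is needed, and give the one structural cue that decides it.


Verdict: conjugate multiplication — the difference \sqrt{j^{2} + j} - \sqrt{j^{2} + 1} is an ∞ − ∞ stalemate; its conjugate partner breaks the tie.


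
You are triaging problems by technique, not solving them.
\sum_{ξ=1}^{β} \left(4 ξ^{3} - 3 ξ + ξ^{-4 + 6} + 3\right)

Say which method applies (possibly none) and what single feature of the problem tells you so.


Method: no special technique — constant-multiple powers of ξ with no cancellation partners and no common ratio — use the standard power-sum formulas.


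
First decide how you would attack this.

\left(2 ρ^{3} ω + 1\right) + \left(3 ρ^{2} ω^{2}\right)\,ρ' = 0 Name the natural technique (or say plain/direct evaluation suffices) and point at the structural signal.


Diagnosis: the exact-equation method — the compatibility test passes: the ρ-derivative of 2 ρ^{3} ω + 1 matches the ω-derivative of 3 ρ^{2} ω^{2}, so integrate a potential.


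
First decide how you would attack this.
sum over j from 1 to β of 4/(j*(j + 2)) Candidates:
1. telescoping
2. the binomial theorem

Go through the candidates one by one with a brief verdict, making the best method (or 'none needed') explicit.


Diagnosis: telescoping — split 4/(j*(j + 2)) by partial fractions and the pieces are one function at shifted arguments — interior terms cancel.
- telescoping — yes — fits the structure here.
- the binomial theorem — the terms lack the binomial-coefficient-weighted complementary-power pattern of an expansion.


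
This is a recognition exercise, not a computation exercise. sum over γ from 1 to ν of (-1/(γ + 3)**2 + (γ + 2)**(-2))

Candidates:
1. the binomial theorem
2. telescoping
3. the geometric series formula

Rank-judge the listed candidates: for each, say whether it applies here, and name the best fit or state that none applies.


Diagnosis: telescoping — a difference of consecutive values of one function ((γ + 2)**(-2) at one index and the next) — telescoping by construction.
- the binomial theorem — the summand does not match any term pattern of an expanded binomial power.
- telescoping: applicable, and directly so.
- the geometric series formula — no single multiplier carries one term to the next throughout the sum.


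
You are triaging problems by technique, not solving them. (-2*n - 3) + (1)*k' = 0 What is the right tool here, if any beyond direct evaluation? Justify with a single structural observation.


Diagnosis: no special technique — solved for the derivative, k never appears on the right — this is a direct integration in n, not a differential-equations problem at heart.


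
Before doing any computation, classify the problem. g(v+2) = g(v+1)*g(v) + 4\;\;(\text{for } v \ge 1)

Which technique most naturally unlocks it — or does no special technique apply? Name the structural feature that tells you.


Best approach: no special technique — no ansatz, no master substitution, no summation factor survives the nonlinearity here.


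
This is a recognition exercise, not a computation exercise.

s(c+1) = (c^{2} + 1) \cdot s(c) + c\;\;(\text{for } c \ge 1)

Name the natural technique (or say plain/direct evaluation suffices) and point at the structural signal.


Technique: a summation factor — one step of memory with a weight c^{2} + 1 that changes as the index grows — the summation-factor construction is built for this.


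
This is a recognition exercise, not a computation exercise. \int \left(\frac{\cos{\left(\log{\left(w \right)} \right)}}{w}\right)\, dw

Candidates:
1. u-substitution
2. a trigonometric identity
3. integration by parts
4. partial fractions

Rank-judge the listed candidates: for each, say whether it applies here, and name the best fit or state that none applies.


Best approach: u-substitution — collected, the integrand has one factor that is, up to a constant, the derivative of an inner expression the rest depends on — substitute for that inner expression.
- u-substitution: yes, a natural case for it.
- a trigonometric identity: there is no trigonometric structure whose rewriting would simplify the integrand.
- integration by parts — no split into a nonconstant polynomial times one of the standard kernels — exp, sine, or cosine of a linear argument, or a logarithm — applies here.
- partial fractions — there is no rational-function structure to decompose.


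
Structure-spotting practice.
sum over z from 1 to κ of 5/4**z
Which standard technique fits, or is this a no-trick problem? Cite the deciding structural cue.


Best approach: the geometric series formula — consecutive terms stand in a fixed index-free ratio — the geometric sum formula closes it.


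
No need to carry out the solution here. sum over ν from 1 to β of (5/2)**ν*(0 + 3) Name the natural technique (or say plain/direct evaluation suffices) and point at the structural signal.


Verdict: the geometric series formula — each term is 5/2 times the previous one, so the geometric-series formula applies directly.


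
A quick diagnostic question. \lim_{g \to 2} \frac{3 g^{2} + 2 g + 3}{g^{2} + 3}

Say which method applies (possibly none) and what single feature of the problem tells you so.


Diagnosis: no special technique — the expression is continuous at 2 — substitute and evaluate; no indeterminate form appears.


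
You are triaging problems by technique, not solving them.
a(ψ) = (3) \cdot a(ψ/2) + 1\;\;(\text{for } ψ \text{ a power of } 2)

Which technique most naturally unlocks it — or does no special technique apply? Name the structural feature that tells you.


Best approach: the master substitution — treat m = log base 2 of ψ as the new clock: one recursion step advances m by one while ψ scales by 2.


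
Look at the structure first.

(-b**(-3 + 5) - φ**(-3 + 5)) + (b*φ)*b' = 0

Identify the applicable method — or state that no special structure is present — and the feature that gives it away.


Best approach: the homogeneous substitution — the slope is degree-zero homogeneous: the ratio substitution v = b/φ collapses it. A Bernoulli substitution is a fair alternative on this equation directly; the homogeneous reading takes it as given.


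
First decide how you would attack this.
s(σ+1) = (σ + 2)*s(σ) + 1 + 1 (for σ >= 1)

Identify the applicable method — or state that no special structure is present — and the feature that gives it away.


Best approach: a summation factor — normalize by the running product of σ + 2: the left side becomes a difference, and differences sum.


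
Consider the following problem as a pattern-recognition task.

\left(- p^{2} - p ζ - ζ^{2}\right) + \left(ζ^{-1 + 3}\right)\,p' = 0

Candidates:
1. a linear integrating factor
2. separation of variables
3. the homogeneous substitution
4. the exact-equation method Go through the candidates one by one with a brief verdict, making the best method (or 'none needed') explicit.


Method: the homogeneous substitution — the slope's numerator and denominator have matching total degree, so it depends only on p/ζ and the ratio substitution collapses it.
- a linear integrating factor: a nonlinear term in the unknown puts this outside the integrating-factor template.
- separation of variables — the two dependences are entangled, not a clean product of one-variable pieces.
- the homogeneous substitution — yes, a natural case for it.
- the exact-equation method: the mixed partial derivatives differ, so the left side is not a total differential.


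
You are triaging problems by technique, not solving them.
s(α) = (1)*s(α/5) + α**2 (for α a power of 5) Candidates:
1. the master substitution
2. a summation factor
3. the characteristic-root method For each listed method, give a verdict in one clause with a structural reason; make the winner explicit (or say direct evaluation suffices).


Verdict: the master substitution — recursion at α/5 is multiplicative in the index; logarithmic reindexing via α = 5^m linearizes it.
- the master substitution — yes, a natural case for it.
- a summation factor: a divided-index call is outside the fixed-shift first-order family a summation factor normalizes.
- the characteristic-root method — a divided-index call is not the fixed-shift linear shape that characteristic roots solve.


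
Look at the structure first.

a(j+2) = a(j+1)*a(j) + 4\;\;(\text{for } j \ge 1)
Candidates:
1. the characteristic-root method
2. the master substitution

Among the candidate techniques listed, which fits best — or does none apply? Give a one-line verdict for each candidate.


Technique: no special technique — the unknown sequence enters the update nonlinearly, so no linear method fits the recurrence as written — direct iteration remains.
- the characteristic-root method — nonlinearity rules out exponential-mode superposition from the start.
- the master substitution — the recursion shifts the index rather than dividing it.


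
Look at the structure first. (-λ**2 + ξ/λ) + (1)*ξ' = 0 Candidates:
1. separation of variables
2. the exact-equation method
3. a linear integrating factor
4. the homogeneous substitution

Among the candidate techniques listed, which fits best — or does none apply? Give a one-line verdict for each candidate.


Diagnosis: a linear integrating factor — linear in the unknown with genuine forcing: multiply through by the exponential of the integrated coefficient and the left side closes into one derivative.
- separation of variables: no algebra isolates the independent variable on one side and the unknown on the other.
- the exact-equation method: the cross partial derivatives disagree, so no single potential exists.
- a linear integrating factor — applies; the problem has the shape this method handles.
- the homogeneous substitution: the ratio of the variables does not determine the slope.


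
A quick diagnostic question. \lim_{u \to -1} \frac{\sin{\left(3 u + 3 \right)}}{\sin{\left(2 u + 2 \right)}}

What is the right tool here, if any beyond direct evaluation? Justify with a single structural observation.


Diagnosis: l'Hôpital's rule (0/0) — plug in -1: top and bottom both hit zero, so differentiate each and retry. Known elementary limits would finish this too — the rule just bypasses the case analysis.


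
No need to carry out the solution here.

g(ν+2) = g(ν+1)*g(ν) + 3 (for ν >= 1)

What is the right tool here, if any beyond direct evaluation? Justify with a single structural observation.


Best approach: no special technique — the new term depends nonlinearly on the old ones, which disqualifies every superposition-based technique.


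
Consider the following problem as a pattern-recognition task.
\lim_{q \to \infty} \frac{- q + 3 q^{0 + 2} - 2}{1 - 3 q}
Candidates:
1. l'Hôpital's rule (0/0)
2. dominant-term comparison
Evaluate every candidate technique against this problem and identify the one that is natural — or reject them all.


Verdict: dominant-term comparison — as q grows, only the highest-degree terms matter — compare leading terms and read the limit off.
- l'Hôpital's rule (0/0) — as a single quotient the expression runs to ∞/∞ at the limit point — an at-infinity form of the rule would apply, though the leading-growth comparison is the direct reading.
- dominant-term comparison — applies; the problem has the shape this method handles.


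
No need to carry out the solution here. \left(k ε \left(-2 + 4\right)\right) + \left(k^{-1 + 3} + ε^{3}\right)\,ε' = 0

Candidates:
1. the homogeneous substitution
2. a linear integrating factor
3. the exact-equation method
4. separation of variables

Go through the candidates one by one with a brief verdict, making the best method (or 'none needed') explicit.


Technique: the exact-equation method — because the two cross partials coincide, the form is conservative as written — recover its potential in (k, ε).
- the homogeneous substitution — the ratio substitution does not collapse this equation.
- a linear integrating factor — the unknown enters nonlinearly (through a power, a denominator, or a transcendental function), which the linear integrating-factor recipe cannot absorb as-is — any repair would come from a preliminary substitution, not the factor.
- the exact-equation method: applies; the problem has the shape this method handles.
- separation of variables — no algebra isolates the independent variable on one side and the unknown on the other.


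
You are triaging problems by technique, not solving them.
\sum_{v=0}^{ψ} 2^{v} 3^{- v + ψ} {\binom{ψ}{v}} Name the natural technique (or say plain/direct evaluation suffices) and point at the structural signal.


Verdict: the binomial theorem — the binomial coefficients weight matched powers of 2 and 3, which is exactly the expansion of a binomial power.


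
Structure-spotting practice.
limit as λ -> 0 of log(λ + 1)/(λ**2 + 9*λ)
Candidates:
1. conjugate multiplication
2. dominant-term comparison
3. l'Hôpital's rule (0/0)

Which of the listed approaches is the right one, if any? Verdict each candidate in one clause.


Verdict: l'Hôpital's rule (0/0) — the 0/0 form at 0 is the signature situation for l'Hôpital's rule. A first-order expansion at the point is an equally standard path; the rule packages it.
- conjugate multiplication: no divergent radical difference is present for a conjugate pair to cancel.
- dominant-term comparison — no ranking of term growth rates resolves the limit here.
- l'Hôpital's rule (0/0) — applies; the problem has the shape this method handles.


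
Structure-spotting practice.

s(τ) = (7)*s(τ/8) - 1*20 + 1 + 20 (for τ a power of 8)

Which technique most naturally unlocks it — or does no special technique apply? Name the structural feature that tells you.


Method: the master substitution — recursion at τ/8 is multiplicative in the index; logarithmic reindexing via τ = 8^m linearizes it.


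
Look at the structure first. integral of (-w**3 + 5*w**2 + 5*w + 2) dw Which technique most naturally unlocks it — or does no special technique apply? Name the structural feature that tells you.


Technique: no special technique — every term is a constant multiple of a power of w; term-wise power-rule integration needs no preliminary transformation.


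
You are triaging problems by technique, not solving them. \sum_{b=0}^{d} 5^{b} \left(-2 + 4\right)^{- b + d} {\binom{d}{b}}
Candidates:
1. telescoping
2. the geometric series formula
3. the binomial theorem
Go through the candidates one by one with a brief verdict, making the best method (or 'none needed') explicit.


Method: the binomial theorem — the summand is term b of a binomial expansion in 5 and (-2 + 4); the whole sum is a single power.
- telescoping: computed from the summand as displayed, the partial sums build up without the pairwise collapse telescoping exploits.
- the geometric series formula — consecutive terms are not related by a fixed multiplier.
- the binomial theorem — yes — fits the structure here.


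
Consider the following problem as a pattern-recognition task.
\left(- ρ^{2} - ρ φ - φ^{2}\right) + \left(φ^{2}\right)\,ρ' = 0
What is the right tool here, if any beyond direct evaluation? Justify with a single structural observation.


Diagnosis: the homogeneous substitution — solved for the derivative, the right side is unchanged under scaling φ and ρ together — it depends only on the ratio ρ/φ, so substitute a single ratio variable.


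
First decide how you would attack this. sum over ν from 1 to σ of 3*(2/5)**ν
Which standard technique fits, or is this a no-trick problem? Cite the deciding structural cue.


Technique: the geometric series formula — the ratio of consecutive terms is the constant 2/5, independent of the index — a geometric sum.


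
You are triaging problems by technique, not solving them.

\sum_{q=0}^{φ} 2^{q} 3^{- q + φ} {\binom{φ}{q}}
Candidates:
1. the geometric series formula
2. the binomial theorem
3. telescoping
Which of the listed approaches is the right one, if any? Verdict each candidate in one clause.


Best approach: the binomial theorem — terms weighting {\binom{φ}{q}} against matched powers of 2 and 3 reassemble into (2 + 3)^φ by the binomial theorem.
- the geometric series formula: the term-to-term ratio drifts with the index — the one thing the geometric formula cannot absorb.
- the binomial theorem — applies; the problem has the shape this method handles.
- telescoping: the summand is not presented as a shifted difference — a telescoping rewrite may exist, but the displayed structure does not offer one.


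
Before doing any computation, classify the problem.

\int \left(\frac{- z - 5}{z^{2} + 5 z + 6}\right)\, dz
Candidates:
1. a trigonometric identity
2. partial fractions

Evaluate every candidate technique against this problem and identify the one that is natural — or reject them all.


Verdict: partial fractions — rational integrand, reducible denominator z^{2} + 5 z + 6: decompose first, integrate second.
- a trigonometric identity — with no trigonometric functions present, identity rewriting has no target.
- partial fractions: a fit — the right tool for this form.


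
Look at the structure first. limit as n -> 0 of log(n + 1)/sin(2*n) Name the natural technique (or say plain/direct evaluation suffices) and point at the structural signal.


Verdict: l'Hôpital's rule (0/0) — substituting 0 gives 0 over 0; differentiate top and bottom once and re-evaluate. Known elementary limits would finish this too — the rule just bypasses the case analysis.


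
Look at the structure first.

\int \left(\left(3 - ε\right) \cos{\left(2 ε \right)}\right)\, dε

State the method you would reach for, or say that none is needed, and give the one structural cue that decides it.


Diagnosis: integration by parts — 3 - ε dies after finitely many derivatives while \cos{\left(2 ε \right)} cycles under integration — the tabular/parts setup.


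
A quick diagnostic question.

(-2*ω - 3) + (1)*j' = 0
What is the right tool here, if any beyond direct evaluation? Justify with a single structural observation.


Verdict: no special technique — the slope is a function of ω alone, so integrate both sides directly.


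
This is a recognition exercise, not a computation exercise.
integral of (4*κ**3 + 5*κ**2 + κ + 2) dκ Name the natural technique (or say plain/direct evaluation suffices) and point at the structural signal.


Best approach: no special technique — scan for structure and find none: constant multiples of powers of κ, integrate directly.


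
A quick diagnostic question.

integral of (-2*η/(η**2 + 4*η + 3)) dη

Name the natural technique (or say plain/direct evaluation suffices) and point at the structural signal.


Verdict: partial fractions — the bottom factors while the top stays lower-degree — split into simple fractions and integrate piece by piece.


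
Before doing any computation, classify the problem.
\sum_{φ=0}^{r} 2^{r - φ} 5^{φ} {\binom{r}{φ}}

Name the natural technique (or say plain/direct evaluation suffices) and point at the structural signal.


Diagnosis: the binomial theorem — the summand is term φ of a binomial expansion in 5 and 2; the whole sum is a single power.


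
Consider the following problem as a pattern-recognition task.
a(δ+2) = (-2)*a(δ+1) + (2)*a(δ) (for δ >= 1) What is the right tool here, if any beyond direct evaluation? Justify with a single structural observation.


Method: the characteristic-root method — no index-dependence in the weights and nothing inhomogeneous: classic characteristic-equation setup.


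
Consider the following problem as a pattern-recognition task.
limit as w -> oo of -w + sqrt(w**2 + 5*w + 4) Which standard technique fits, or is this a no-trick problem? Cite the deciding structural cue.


Technique: conjugate multiplication — two divergent pieces with a minus sign between them and a radical in the mix: rationalize sqrt(w**2 + 5*w + 4) - w before any limit law applies.


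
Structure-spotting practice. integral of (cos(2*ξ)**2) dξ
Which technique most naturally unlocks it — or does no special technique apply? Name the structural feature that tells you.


Method: a trigonometric identity — the even exponent on cos(2*ξ)**2 signals one move: rewrite via cos of the doubled angle.


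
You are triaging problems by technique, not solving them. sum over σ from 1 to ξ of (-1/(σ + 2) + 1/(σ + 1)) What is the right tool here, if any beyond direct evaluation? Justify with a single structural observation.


Diagnosis: telescoping — the summand is 1/(σ + 1) minus the same expression shifted by one, so consecutive terms cancel in pairs.
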